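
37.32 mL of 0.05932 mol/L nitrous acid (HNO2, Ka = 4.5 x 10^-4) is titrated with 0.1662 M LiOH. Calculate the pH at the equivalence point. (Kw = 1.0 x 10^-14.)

7.99

n(HNO2) = 0.05932 x 0.03732 = 0.002214 mol; V(LiOH) at equivalence = 0.002214/0.1662 = 0.01332 L.
At equivalence all the acid is converted to NO2-; total volume = 0.03732 + 0.01332 = 0.05064 L, so [NO2-] = 0.002214/0.05064 = 0.04372 M.
Kb = Kw/Ka = 1.0e-14 / 4.5 x 10^-4 = 2.22e-11.
[OH^-] = sqrt(Kb x [NO2-]) = sqrt(2.22e-11 x 0.04372) = 9.86e-7 M.
pOH = 6.01, so pH = 14.00 - 6.01 = 7.99.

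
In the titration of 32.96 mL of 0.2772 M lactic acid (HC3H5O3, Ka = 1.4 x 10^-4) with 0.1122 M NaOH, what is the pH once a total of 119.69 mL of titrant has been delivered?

n(acid) = 0.2772 x 0.03296 = 0.009137 mol; n(NaOH) added = 0.1122 x 0.1197 = 0.01343 mol.
Base is in excess by 0.01343 - 0.009137 = 0.004293 mol in a total volume of 0.1527 L.
[OH^-] = 0.004293/0.1527 = 0.02812 M, so pOH = 1.55 and pH = 14.00 - 1.55 = 12.45.

12.45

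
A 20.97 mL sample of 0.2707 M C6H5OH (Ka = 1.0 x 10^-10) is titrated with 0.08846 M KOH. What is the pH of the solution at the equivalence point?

n(C6H5OH) = 0.2707 x 0.02097 = 0.005677 mol; V(KOH) at equivalence = 0.005677/0.08846 = 0.06417 L.
At equivalence all the acid is converted to C6H5O-; total volume = 0.02097 + 0.06417 = 0.08514 L, so [C6H5O-] = 0.005677/0.08514 = 0.06667 M.
Kb = Kw/Ka = 1.0e-14 / 1.0 x 10^-10 = 0.000100.
[OH^-] = sqrt(Kb x [C6H5O-]) = sqrt(0.000100 x 0.06667) = 0.00258 M.
pOH = 2.59, so pH = 14.00 - 2.59 = 11.41.

11.41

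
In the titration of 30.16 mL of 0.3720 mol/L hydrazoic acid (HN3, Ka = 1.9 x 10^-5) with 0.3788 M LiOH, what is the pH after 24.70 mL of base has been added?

5.42

Initial n(HN3) = 0.3720 x 0.03016 = 0.01122 mol.
n(LiOH) added = 0.3788 x 0.02470 = 0.009356 mol, converting that many moles of HN3 to N3-.
Remaining n(HN3) = 0.001863 mol; n(N3-) = 0.009356 mol.
By Henderson-Hasselbalch, pH = pKa + log([A^-]/[HA]) = 4.72 + log(0.009356/0.001863) = 4.72 + (+0.70) = 5.42.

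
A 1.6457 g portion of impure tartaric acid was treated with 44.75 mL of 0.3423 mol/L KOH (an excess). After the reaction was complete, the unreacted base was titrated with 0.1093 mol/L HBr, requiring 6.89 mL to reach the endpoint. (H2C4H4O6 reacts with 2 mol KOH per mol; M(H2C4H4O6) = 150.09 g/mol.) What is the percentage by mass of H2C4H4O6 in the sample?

66.4%

Total n(KOH) added = 0.3423 x 0.04475 = 0.01532 mol.
n(HBr) used = 0.1093 x 0.006890 = 0.0007531 mol, which equals the excess n(KOH).
So n(KOH) consumed by the sample = 0.01532 - 0.0007531 = 0.01456 mol.
n(H2C4H4O6) = 0.01456 / 2 = 0.007282 mol.
mass H2C4H4O6 = 0.007282 x 150.09 = 1.093 g, so %H2C4H4O6 = 1.093/1.6457 x 100 = 66.4%.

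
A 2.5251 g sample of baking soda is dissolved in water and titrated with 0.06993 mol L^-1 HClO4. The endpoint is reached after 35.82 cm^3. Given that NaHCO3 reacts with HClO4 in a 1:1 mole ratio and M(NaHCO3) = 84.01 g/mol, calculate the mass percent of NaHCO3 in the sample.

n(HClO4) = 0.06993 x 0.03582 = 0.002505 mol.
n(NaHCO3) = 0.002505 / 1 = 0.002505 mol.
mass of NaHCO3 = 0.002505 x 84.01 = 0.2104 g.
% purity = 0.2104 / 2.5251 x 100 = 8.33%.

8.33%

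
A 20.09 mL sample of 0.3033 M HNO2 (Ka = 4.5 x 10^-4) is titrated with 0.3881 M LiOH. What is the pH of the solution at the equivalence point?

8.29

n(HNO2) = 0.3033 x 0.02009 = 0.006093 mol; V(LiOH) at equivalence = 0.006093/0.3881 = 0.01570 L.
At equivalence all the acid is converted to NO2-; total volume = 0.02009 + 0.01570 = 0.03579 L, so [NO2-] = 0.006093/0.03579 = 0.1702 M.
Kb = Kw/Ka = 1.0e-14 / 4.5 x 10^-4 = 2.22e-11.
[OH^-] = sqrt(Kb x [NO2-]) = sqrt(2.22e-11 x 0.1702) = 1.95e-6 M.
pOH = 5.71, so pH = 14.00 - 5.71 = 8.29.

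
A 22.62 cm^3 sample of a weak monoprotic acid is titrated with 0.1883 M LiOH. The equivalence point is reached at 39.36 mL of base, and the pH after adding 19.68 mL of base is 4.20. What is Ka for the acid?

19.68 mL is half of the equivalence volume, so this is the half-equivalence point where [HA] = [A^-].
At half-equivalence pH = pKa, so pKa = 4.20.
Ka = 10^(-4.20) = 6.3 x 10^-5.

6.3 x 10^-5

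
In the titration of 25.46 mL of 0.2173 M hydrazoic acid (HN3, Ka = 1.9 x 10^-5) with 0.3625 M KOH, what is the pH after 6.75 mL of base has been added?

Initial n(HN3) = 0.2173 x 0.02546 = 0.005532 mol.
n(KOH) added = 0.3625 x 0.006750 = 0.002447 mol, converting that many moles of HN3 to N3-.
Remaining n(HN3) = 0.003086 mol; n(N3-) = 0.002447 mol.
By Henderson-Hasselbalch, pH = pKa + log([A^-]/[HA]) = 4.72 + log(0.002447/0.003086) = 4.72 + (-0.10) = 4.62.

4.62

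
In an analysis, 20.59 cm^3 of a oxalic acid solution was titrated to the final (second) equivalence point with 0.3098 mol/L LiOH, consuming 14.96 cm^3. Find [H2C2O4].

0.113 M

n(LiOH) = 0.3098 x 0.01496 = 0.004635 mol.
At the final (second) equivalence point, 2 mol OH^- react per mol H2C2O4, so n(H2C2O4) = 0.004635 / 2 = 0.002317 mol.
[H2C2O4] = 0.002317 / 0.02059 L = 0.113 M.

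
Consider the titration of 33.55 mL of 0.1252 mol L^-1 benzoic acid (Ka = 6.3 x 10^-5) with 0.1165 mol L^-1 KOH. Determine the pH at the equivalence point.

n(C6H5COOH) = 0.1252 x 0.03355 = 0.004200 mol; V(KOH) at equivalence = 0.004200/0.1165 = 0.03606 L.
At equivalence all the acid is converted to C6H5COO-; total volume = 0.03355 + 0.03606 = 0.06961 L, so [C6H5COO-] = 0.004200/0.06961 = 0.06035 M.
Kb = Kw/Ka = 1.0e-14 / 6.3 x 10^-5 = 1.59e-10.
[OH^-] = sqrt(Kb x [C6H5COO-]) = sqrt(1.59e-10 x 0.06035) = 3.09e-6 M.
pOH = 5.51, so pH = 14.00 - 5.51 = 8.49.

8.49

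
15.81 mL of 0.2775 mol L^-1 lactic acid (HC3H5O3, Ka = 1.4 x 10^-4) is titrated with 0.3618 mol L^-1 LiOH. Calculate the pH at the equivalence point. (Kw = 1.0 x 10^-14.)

8.52

n(HC3H5O3) = 0.2775 x 0.01581 = 0.004387 mol; V(LiOH) at equivalence = 0.004387/0.3618 = 0.01213 L.
At equivalence all the acid is converted to C3H5O3-; total volume = 0.01581 + 0.01213 = 0.02794 L, so [C3H5O3-] = 0.004387/0.02794 = 0.1570 M.
Kb = Kw/Ka = 1.0e-14 / 1.4 x 10^-4 = 7.14e-11.
[OH^-] = sqrt(Kb x [C3H5O3-]) = sqrt(7.14e-11 x 0.1570) = 3.35e-6 M.
pOH = 5.48, so pH = 14.00 - 5.48 = 8.52.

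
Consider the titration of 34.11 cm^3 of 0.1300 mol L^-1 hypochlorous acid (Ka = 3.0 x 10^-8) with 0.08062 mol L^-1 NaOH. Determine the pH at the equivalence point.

10.11

n(HClO) = 0.1300 x 0.03411 = 0.004434 mol; V(NaOH) at equivalence = 0.004434/0.08062 = 0.05500 L.
At equivalence all the acid is converted to ClO-; total volume = 0.03411 + 0.05500 = 0.08911 L, so [ClO-] = 0.004434/0.08911 = 0.04976 M.
Kb = Kw/Ka = 1.0e-14 / 3.0 x 10^-8 = 3.33e-7.
[OH^-] = sqrt(Kb x [ClO-]) = sqrt(3.33e-7 x 0.04976) = 0.000129 M.
pOH = 3.89, so pH = 14.00 - 3.89 = 10.11.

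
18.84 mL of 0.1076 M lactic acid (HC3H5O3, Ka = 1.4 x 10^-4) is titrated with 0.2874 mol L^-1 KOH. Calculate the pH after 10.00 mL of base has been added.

n(acid) = 0.1076 x 0.01884 = 0.002027 mol; n(KOH) added = 0.2874 x 0.01000 = 0.002874 mol.
Base is in excess by 0.002874 - 0.002027 = 0.0008468 mol in a total volume of 0.02884 L.
[OH^-] = 0.0008468/0.02884 = 0.02936 M, so pOH = 1.53 and pH = 14.00 - 1.53 = 12.47.

12.47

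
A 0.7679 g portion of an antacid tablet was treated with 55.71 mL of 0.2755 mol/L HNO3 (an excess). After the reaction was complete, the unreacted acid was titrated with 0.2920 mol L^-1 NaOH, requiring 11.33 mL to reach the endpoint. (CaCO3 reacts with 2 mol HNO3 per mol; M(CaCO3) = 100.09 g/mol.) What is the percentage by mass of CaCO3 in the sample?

Total n(HNO3) added = 0.2755 x 0.05571 = 0.01535 mol.
n(NaOH) used = 0.2920 x 0.01133 = 0.003308 mol, which equals the excess n(HNO3).
So n(HNO3) consumed by the sample = 0.01535 - 0.003308 = 0.01204 mol.
n(CaCO3) = 0.01204 / 2 = 0.006020 mol.
mass CaCO3 = 0.006020 x 100.09 = 0.6025 g, so %CaCO3 = 0.6025/0.7679 x 100 = 78.5%.

78.5%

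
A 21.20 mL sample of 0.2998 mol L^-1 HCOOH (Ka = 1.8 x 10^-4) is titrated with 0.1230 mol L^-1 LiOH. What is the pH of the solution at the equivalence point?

8.34

n(HCOOH) = 0.2998 x 0.02120 = 0.006356 mol; V(LiOH) at equivalence = 0.006356/0.1230 = 0.05167 L.
At equivalence all the acid is converted to HCOO-; total volume = 0.02120 + 0.05167 = 0.07287 L, so [HCOO-] = 0.006356/0.07287 = 0.08722 M.
Kb = Kw/Ka = 1.0e-14 / 1.8 x 10^-4 = 5.56e-11.
[OH^-] = sqrt(Kb x [HCOO-]) = sqrt(5.56e-11 x 0.08722) = 2.20e-6 M.
pOH = 5.66, so pH = 14.00 - 5.66 = 8.34.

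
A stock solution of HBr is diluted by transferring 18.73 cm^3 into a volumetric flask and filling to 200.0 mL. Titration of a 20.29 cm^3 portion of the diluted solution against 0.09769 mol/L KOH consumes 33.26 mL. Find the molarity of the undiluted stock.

n(KOH) = 0.09769 x 0.03326 = 0.003249 mol.
n(HBr) in the aliquot = 0.003249 mol.
[diluted HBr] = 0.003249 / 0.02029 = 0.1601 M.
Dilution factor = 200.0/18.73 = 10.68, so [stock] = 0.1601 x 10.68 = 1.71 M.

1.71 M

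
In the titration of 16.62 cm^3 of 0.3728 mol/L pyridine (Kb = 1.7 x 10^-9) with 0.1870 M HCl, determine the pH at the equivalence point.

3.07

n(C5H5N) = 0.3728 x 0.01662 = 0.006196 mol; V(HCl) at equivalence = 0.006196/0.1870 = 0.03313 L.
At equivalence the base is fully converted to C5H5NH+; total volume = 0.04975 L, so [C5H5NH+] = 0.006196/0.04975 = 0.1245 M.
Ka(C5H5NH+) = Kw/Kb = 1.0e-14 / 1.7 x 10^-9 = 5.88e-6.
[H^+] = sqrt(Ka x [C5H5NH+]) = sqrt(5.88e-6 x 0.1245) = 0.000856 M.
pH = -log(0.000856) = 3.07.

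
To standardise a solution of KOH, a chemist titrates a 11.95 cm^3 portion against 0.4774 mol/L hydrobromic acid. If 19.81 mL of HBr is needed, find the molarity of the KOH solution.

0.791 M

n(HBr) delivered = 0.4774 x 0.01981 = 0.009457 mol.
For a 1:1 reaction, n(KOH) = 0.009457 mol.
[KOH] = 0.009457 mol / 0.01195 L = 0.791 M.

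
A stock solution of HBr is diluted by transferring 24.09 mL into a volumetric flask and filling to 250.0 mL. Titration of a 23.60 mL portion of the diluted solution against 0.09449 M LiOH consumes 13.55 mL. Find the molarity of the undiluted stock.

0.563 M

n(LiOH) = 0.09449 x 0.01355 = 0.001280 mol.
n(HBr) in the aliquot = 0.001280 mol.
[diluted HBr] = 0.001280 / 0.02360 = 0.05425 M.
Dilution factor = 250.0/24.09 = 10.38, so [stock] = 0.05425 x 10.38 = 0.563 M.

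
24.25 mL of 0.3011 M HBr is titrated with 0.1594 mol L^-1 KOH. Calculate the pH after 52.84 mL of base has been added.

n(acid) = 0.3011 x 0.02425 = 0.007302 mol; n(KOH) added = 0.1594 x 0.05284 = 0.008423 mol.
Base is in excess by 0.008423 - 0.007302 = 0.001121 mol in a total volume of 0.07709 L.
[OH^-] = 0.001121/0.07709 = 0.01454 M, so pOH = 1.84 and pH = 14.00 - 1.84 = 12.16.

12.16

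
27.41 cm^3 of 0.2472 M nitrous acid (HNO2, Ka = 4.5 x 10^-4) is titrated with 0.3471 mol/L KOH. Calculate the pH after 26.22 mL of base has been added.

n(acid) = 0.2472 x 0.02741 = 0.006776 mol; n(KOH) added = 0.3471 x 0.02622 = 0.009101 mol.
Base is in excess by 0.009101 - 0.006776 = 0.002325 mol in a total volume of 0.05363 L.
[OH^-] = 0.002325/0.05363 = 0.04336 M, so pOH = 1.36 and pH = 14.00 - 1.36 = 12.64.

12.64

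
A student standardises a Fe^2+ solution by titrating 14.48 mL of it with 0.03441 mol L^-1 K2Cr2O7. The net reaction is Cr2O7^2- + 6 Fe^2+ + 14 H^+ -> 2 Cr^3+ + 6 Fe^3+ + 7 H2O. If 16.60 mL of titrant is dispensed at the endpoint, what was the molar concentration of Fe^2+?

0.237 M

n(K2Cr2O7) = 0.03441 x 0.01660 = 0.0005712 mol.
From the balanced equation, 1 mol K2Cr2O7 reacts with 6 mol Fe^2+, so n(Fe^2+) = 0.0005712 x 6/1 = 0.003427 mol.
[Fe^2+] = 0.003427 / 0.01448 L = 0.237 M.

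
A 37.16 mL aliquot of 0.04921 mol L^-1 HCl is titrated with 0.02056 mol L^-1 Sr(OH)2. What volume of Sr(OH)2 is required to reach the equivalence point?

44.5 mL

n(HCl) = 0.04921 mol/L x 0.03716 L = 0.001829 mol.
The neutralisation is 2 HCl : 1 Sr(OH)2, so n(Sr(OH)2) = 0.001829 x 1/2 = 0.0009143 mol.
V(Sr(OH)2) = 0.0009143 / 0.02056 = 0.04447 L = 44.5 mL.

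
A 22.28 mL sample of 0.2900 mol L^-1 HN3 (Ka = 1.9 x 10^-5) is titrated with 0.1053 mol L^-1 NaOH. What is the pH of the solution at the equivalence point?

8.80

n(HN3) = 0.2900 x 0.02228 = 0.006461 mol; V(NaOH) at equivalence = 0.006461/0.1053 = 0.06136 L.
At equivalence all the acid is converted to N3-; total volume = 0.02228 + 0.06136 = 0.08364 L, so [N3-] = 0.006461/0.08364 = 0.07725 M.
Kb = Kw/Ka = 1.0e-14 / 1.9 x 10^-5 = 5.26e-10.
[OH^-] = sqrt(Kb x [N3-]) = sqrt(5.26e-10 x 0.07725) = 6.38e-6 M.
pOH = 5.20, so pH = 14.00 - 5.20 = 8.80.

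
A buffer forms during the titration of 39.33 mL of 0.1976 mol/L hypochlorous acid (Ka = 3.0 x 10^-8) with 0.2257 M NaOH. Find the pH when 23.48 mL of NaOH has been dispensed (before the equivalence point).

7.85

Initial n(HClO) = 0.1976 x 0.03933 = 0.007772 mol.
n(NaOH) added = 0.2257 x 0.02348 = 0.005299 mol, converting that many moles of HClO to ClO-.
Remaining n(HClO) = 0.002472 mol; n(ClO-) = 0.005299 mol.
By Henderson-Hasselbalch, pH = pKa + log([A^-]/[HA]) = 7.52 + log(0.005299/0.002472) = 7.52 + (+0.33) = 7.85.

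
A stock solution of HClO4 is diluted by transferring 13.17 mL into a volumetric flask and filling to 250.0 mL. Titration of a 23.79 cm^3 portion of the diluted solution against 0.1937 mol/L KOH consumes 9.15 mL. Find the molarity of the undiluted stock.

n(KOH) = 0.1937 x 0.009150 = 0.001772 mol.
n(HClO4) in the aliquot = 0.001772 mol.
[diluted HClO4] = 0.001772 / 0.02379 = 0.07450 M.
Dilution factor = 250.0/13.17 = 18.98, so [stock] = 0.07450 x 18.98 = 1.41 M.

1.41 M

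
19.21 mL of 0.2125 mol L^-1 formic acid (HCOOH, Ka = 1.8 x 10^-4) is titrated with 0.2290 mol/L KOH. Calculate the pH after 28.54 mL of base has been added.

n(acid) = 0.2125 x 0.01921 = 0.004082 mol; n(KOH) added = 0.2290 x 0.02854 = 0.006536 mol.
Base is in excess by 0.006536 - 0.004082 = 0.002454 mol in a total volume of 0.04775 L.
[OH^-] = 0.002454/0.04775 = 0.05138 M, so pOH = 1.29 and pH = 14.00 - 1.29 = 12.71.

12.71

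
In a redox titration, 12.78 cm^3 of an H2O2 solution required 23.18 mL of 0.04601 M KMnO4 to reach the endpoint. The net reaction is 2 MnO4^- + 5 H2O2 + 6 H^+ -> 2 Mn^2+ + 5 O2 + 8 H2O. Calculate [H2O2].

n(KMnO4) = 0.04601 x 0.02318 = 0.001067 mol.
From the balanced equation, 2 mol KMnO4 reacts with 5 mol H2O2, so n(H2O2) = 0.001067 x 5/2 = 0.002666 mol.
[H2O2] = 0.002666 / 0.01278 L = 0.209 M.

0.209 M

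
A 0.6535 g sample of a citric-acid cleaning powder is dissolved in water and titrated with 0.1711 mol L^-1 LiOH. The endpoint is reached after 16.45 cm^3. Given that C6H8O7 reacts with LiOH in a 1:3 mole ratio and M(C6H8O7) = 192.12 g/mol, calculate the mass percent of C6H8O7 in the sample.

27.6%

n(LiOH) = 0.1711 x 0.01645 = 0.002815 mol.
n(C6H8O7) = 0.002815 / 3 = 0.0009382 mol.
mass of C6H8O7 = 0.0009382 x 192.12 = 0.1802 g.
% purity = 0.1802 / 0.6535 x 100 = 27.6%.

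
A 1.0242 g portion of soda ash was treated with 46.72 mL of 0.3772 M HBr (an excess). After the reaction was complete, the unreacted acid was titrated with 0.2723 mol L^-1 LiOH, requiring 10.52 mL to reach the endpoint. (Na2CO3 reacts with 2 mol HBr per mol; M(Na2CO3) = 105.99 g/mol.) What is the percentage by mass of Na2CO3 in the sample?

76.4%

Total n(HBr) added = 0.3772 x 0.04672 = 0.01762 mol.
n(LiOH) used = 0.2723 x 0.01052 = 0.002865 mol, which equals the excess n(HBr).
So n(HBr) consumed by the sample = 0.01762 - 0.002865 = 0.01476 mol.
n(Na2CO3) = 0.01476 / 2 = 0.007379 mol.
mass Na2CO3 = 0.007379 x 105.99 = 0.7821 g, so %Na2CO3 = 0.7821/1.0242 x 100 = 76.4%.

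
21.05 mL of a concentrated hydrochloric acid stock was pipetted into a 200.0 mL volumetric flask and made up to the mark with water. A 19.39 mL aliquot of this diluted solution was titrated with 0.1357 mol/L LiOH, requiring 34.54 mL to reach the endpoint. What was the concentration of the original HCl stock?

2.30 M

n(LiOH) = 0.1357 x 0.03454 = 0.004687 mol.
n(HCl) in the aliquot = 0.004687 mol.
[diluted HCl] = 0.004687 / 0.01939 = 0.2417 M.
Dilution factor = 200.0/21.05 = 9.501, so [stock] = 0.2417 x 9.501 = 2.30 M.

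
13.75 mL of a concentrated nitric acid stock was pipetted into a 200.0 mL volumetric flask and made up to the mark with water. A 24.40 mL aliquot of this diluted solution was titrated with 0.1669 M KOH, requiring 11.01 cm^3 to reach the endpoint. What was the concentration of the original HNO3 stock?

1.10 M

n(KOH) = 0.1669 x 0.01101 = 0.001838 mol.
n(HNO3) in the aliquot = 0.001838 mol.
[diluted HNO3] = 0.001838 / 0.02440 = 0.07531 M.
Dilution factor = 200.0/13.75 = 14.55, so [stock] = 0.07531 x 14.55 = 1.10 M.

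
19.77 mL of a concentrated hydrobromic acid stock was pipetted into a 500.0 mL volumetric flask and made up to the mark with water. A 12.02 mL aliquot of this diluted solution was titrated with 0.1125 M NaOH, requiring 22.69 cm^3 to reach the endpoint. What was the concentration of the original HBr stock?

5.37 M

n(NaOH) = 0.1125 x 0.02269 = 0.002553 mol.
n(HBr) in the aliquot = 0.002553 mol.
[diluted HBr] = 0.002553 / 0.01202 = 0.2124 M.
Dilution factor = 500.0/19.77 = 25.29, so [stock] = 0.2124 x 25.29 = 5.37 M.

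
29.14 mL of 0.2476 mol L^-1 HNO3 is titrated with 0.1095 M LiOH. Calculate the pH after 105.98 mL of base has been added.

12.51

n(acid) = 0.2476 x 0.02914 = 0.007215 mol; n(LiOH) added = 0.1095 x 0.1060 = 0.01160 mol.
Base is in excess by 0.01160 - 0.007215 = 0.004390 mol in a total volume of 0.1351 L.
[OH^-] = 0.004390/0.1351 = 0.03249 M, so pOH = 1.49 and pH = 14.00 - 1.49 = 12.51.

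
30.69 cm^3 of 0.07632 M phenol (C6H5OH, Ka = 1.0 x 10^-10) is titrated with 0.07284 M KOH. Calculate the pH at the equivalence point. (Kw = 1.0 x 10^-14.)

n(C6H5OH) = 0.07632 x 0.03069 = 0.002342 mol; V(KOH) at equivalence = 0.002342/0.07284 = 0.03216 L.
At equivalence all the acid is converted to C6H5O-; total volume = 0.03069 + 0.03216 = 0.06285 L, so [C6H5O-] = 0.002342/0.06285 = 0.03727 M.
Kb = Kw/Ka = 1.0e-14 / 1.0 x 10^-10 = 0.000100.
[OH^-] = sqrt(Kb x [C6H5O-]) = sqrt(0.000100 x 0.03727) = 0.00193 M.
pOH = 2.71, so pH = 14.00 - 2.71 = 11.29.

11.29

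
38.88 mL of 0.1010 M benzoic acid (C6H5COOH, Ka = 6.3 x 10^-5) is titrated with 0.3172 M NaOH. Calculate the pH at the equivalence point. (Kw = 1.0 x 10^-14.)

n(C6H5COOH) = 0.1010 x 0.03888 = 0.003927 mol; V(NaOH) at equivalence = 0.003927/0.3172 = 0.01238 L.
At equivalence all the acid is converted to C6H5COO-; total volume = 0.03888 + 0.01238 = 0.05126 L, so [C6H5COO-] = 0.003927/0.05126 = 0.07661 M.
Kb = Kw/Ka = 1.0e-14 / 6.3 x 10^-5 = 1.59e-10.
[OH^-] = sqrt(Kb x [C6H5COO-]) = sqrt(1.59e-10 x 0.07661) = 3.49e-6 M.
pOH = 5.46, so pH = 14.00 - 5.46 = 8.54.

8.54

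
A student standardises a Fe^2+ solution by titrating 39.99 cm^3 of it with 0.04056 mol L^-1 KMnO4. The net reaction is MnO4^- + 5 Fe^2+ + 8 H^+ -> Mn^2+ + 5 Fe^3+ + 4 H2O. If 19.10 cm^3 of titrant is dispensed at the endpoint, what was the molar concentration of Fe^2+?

n(KMnO4) = 0.04056 x 0.01910 = 0.0007747 mol.
From the balanced equation, 1 mol KMnO4 reacts with 5 mol Fe^2+, so n(Fe^2+) = 0.0007747 x 5/1 = 0.003873 mol.
[Fe^2+] = 0.003873 / 0.03999 L = 0.0969 M.

0.0969 M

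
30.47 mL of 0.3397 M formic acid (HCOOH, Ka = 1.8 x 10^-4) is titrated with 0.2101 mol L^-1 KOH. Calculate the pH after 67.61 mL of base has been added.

12.59

n(acid) = 0.3397 x 0.03047 = 0.01035 mol; n(KOH) added = 0.2101 x 0.06761 = 0.01420 mol.
Base is in excess by 0.01420 - 0.01035 = 0.003854 mol in a total volume of 0.09808 L.
[OH^-] = 0.003854/0.09808 = 0.03930 M, so pOH = 1.41 and pH = 14.00 - 1.41 = 12.59.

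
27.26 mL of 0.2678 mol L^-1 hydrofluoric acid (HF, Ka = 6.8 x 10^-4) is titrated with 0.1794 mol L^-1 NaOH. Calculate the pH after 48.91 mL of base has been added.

n(acid) = 0.2678 x 0.02726 = 0.007300 mol; n(NaOH) added = 0.1794 x 0.04891 = 0.008774 mol.
Base is in excess by 0.008774 - 0.007300 = 0.001474 mol in a total volume of 0.07617 L.
[OH^-] = 0.001474/0.07617 = 0.01935 M, so pOH = 1.71 and pH = 14.00 - 1.71 = 12.29.

12.29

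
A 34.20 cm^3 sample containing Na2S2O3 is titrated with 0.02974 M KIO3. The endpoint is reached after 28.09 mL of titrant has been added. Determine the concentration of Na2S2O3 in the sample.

0.147 M

n(KIO3) = 0.02974 x 0.02809 = 0.0008354 mol.
From the balanced equation, 1 mol KIO3 reacts with 6 mol Na2S2O3, so n(Na2S2O3) = 0.0008354 x 6/1 = 0.005012 mol.
[Na2S2O3] = 0.005012 / 0.03420 L = 0.147 M.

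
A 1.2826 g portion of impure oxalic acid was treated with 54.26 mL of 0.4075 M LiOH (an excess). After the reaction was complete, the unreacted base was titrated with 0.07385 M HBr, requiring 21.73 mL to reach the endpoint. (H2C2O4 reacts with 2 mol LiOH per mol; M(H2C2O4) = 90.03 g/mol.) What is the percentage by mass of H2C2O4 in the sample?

Total n(LiOH) added = 0.4075 x 0.05426 = 0.02211 mol.
n(HBr) used = 0.07385 x 0.02173 = 0.001605 mol, which equals the excess n(LiOH).
So n(LiOH) consumed by the sample = 0.02211 - 0.001605 = 0.02051 mol.
n(H2C2O4) = 0.02051 / 2 = 0.01025 mol.
mass H2C2O4 = 0.01025 x 90.03 = 0.9231 g, so %H2C2O4 = 0.9231/1.2826 x 100 = 72.0%.

72.0%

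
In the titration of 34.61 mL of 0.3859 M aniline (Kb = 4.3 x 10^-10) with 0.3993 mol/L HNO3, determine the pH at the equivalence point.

2.67

n(C6H5NH2) = 0.3859 x 0.03461 = 0.01336 mol; V(HNO3) at equivalence = 0.01336/0.3993 = 0.03345 L.
At equivalence the base is fully converted to C6H5NH3+; total volume = 0.06806 L, so [C6H5NH3+] = 0.01336/0.06806 = 0.1962 M.
Ka(C6H5NH3+) = Kw/Kb = 1.0e-14 / 4.3 x 10^-10 = 2.33e-5.
[H^+] = sqrt(Ka x [C6H5NH3+]) = sqrt(2.33e-5 x 0.1962) = 0.00214 M.
pH = -log(0.00214) = 2.67.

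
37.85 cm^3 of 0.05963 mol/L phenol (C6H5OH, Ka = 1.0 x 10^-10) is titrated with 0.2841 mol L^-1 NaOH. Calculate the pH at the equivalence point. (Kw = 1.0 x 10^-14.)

11.35

n(C6H5OH) = 0.05963 x 0.03785 = 0.002257 mol; V(NaOH) at equivalence = 0.002257/0.2841 = 0.007944 L.
At equivalence all the acid is converted to C6H5O-; total volume = 0.03785 + 0.007944 = 0.04579 L, so [C6H5O-] = 0.002257/0.04579 = 0.04929 M.
Kb = Kw/Ka = 1.0e-14 / 1.0 x 10^-10 = 0.000100.
[OH^-] = sqrt(Kb x [C6H5O-]) = sqrt(0.000100 x 0.04929) = 0.00222 M.
pOH = 2.65, so pH = 14.00 - 2.65 = 11.35.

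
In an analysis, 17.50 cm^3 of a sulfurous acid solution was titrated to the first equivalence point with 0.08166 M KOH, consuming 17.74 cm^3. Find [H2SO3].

n(KOH) = 0.08166 x 0.01774 = 0.001449 mol.
At the first equivalence point, 1 mol OH^- react per mol H2SO3, so n(H2SO3) = 0.001449 / 1 = 0.001449 mol.
[H2SO3] = 0.001449 / 0.01750 L = 0.0828 M.

0.0828 M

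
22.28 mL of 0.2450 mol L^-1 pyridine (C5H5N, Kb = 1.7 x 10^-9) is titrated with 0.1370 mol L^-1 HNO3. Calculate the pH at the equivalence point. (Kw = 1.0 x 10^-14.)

3.14

n(C5H5N) = 0.2450 x 0.02228 = 0.005459 mol; V(HNO3) at equivalence = 0.005459/0.1370 = 0.03984 L.
At equivalence the base is fully converted to C5H5NH+; total volume = 0.06212 L, so [C5H5NH+] = 0.005459/0.06212 = 0.08787 M.
Ka(C5H5NH+) = Kw/Kb = 1.0e-14 / 1.7 x 10^-9 = 5.88e-6.
[H^+] = sqrt(Ka x [C5H5NH+]) = sqrt(5.88e-6 x 0.08787) = 0.000719 M.
pH = -log(0.000719) = 3.14.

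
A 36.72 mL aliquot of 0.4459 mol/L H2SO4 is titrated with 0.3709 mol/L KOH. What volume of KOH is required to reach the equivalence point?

n(H2SO4) = 0.4459 mol/L x 0.03672 L = 0.01637 mol.
The neutralisation is 1 H2SO4 : 2 KOH, so n(KOH) = 0.01637 x 2/1 = 0.03275 mol.
V(KOH) = 0.03275 / 0.3709 = 0.08829 L = 88.3 mL.

88.3 mL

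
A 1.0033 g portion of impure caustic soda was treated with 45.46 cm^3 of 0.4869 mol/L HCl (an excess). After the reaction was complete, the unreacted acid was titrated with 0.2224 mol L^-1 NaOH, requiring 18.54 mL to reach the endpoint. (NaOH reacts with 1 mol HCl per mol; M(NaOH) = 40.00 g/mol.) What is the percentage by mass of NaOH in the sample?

71.8%

Total n(HCl) added = 0.4869 x 0.04546 = 0.02213 mol.
n(NaOH) used = 0.2224 x 0.01854 = 0.004123 mol, which equals the excess n(HCl).
So n(HCl) consumed by the sample = 0.02213 - 0.004123 = 0.01801 mol.
n(NaOH) = 0.01801 / 1 = 0.01801 mol.
mass NaOH = 0.01801 x 40.00 = 0.7204 g, so %NaOH = 0.7204/1.0033 x 100 = 71.8%.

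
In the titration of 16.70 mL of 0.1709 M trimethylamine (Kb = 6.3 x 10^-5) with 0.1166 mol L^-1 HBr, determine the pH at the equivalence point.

5.48

n((CH3)3N) = 0.1709 x 0.01670 = 0.002854 mol; V(HBr) at equivalence = 0.002854/0.1166 = 0.02448 L.
At equivalence the base is fully converted to (CH3)3NH+; total volume = 0.04118 L, so [(CH3)3NH+] = 0.002854/0.04118 = 0.06931 M.
Ka((CH3)3NH+) = Kw/Kb = 1.0e-14 / 6.3 x 10^-5 = 1.59e-10.
[H^+] = sqrt(Ka x [(CH3)3NH+]) = sqrt(1.59e-10 x 0.06931) = 3.32e-6 M.
pH = -log(3.32e-6) = 5.48.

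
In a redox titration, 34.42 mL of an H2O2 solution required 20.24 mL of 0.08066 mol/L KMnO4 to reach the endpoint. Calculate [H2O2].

0.119 M

n(KMnO4) = 0.08066 x 0.02024 = 0.001633 mol.
From the balanced equation, 2 mol KMnO4 reacts with 5 mol H2O2, so n(H2O2) = 0.001633 x 5/2 = 0.004081 mol.
[H2O2] = 0.004081 / 0.03442 L = 0.119 M.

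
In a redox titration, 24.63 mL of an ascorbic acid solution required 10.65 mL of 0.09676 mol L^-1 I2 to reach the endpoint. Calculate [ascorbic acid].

0.0418 M

n(I2) = 0.09676 x 0.01065 = 0.001030 mol.
From the balanced equation, 1 mol I2 reacts with 1 mol ascorbic acid, so n(ascorbic acid) = 0.001030 x 1/1 = 0.001030 mol.
[ascorbic acid] = 0.001030 / 0.02463 L = 0.0418 M.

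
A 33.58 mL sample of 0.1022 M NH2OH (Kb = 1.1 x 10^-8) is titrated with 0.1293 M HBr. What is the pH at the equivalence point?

n(NH2OH) = 0.1022 x 0.03358 = 0.003432 mol; V(HBr) at equivalence = 0.003432/0.1293 = 0.02654 L.
At equivalence the base is fully converted to NH3OH+; total volume = 0.06012 L, so [NH3OH+] = 0.003432/0.06012 = 0.05708 M.
Ka(NH3OH+) = Kw/Kb = 1.0e-14 / 1.1 x 10^-8 = 9.09e-7.
[H^+] = sqrt(Ka x [NH3OH+]) = sqrt(9.09e-7 x 0.05708) = 0.000228 M.
pH = -log(0.000228) = 3.64.

3.64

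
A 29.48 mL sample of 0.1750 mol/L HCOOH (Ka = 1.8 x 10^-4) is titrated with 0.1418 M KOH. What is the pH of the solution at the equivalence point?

8.32

n(HCOOH) = 0.1750 x 0.02948 = 0.005159 mol; V(KOH) at equivalence = 0.005159/0.1418 = 0.03638 L.
At equivalence all the acid is converted to HCOO-; total volume = 0.02948 + 0.03638 = 0.06586 L, so [HCOO-] = 0.005159/0.06586 = 0.07833 M.
Kb = Kw/Ka = 1.0e-14 / 1.8 x 10^-4 = 5.56e-11.
[OH^-] = sqrt(Kb x [HCOO-]) = sqrt(5.56e-11 x 0.07833) = 2.09e-6 M.
pOH = 5.68, so pH = 14.00 - 5.68 = 8.32.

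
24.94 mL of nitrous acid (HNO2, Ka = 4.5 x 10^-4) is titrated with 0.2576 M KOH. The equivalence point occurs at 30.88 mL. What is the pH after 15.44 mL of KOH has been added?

15.44 mL is exactly half the equivalence volume (30.88/2), i.e. the half-equivalence point.
There, n(HA) = n(A^-), so pH = pKa = -log(4.5 x 10^-4) = 3.35.

3.35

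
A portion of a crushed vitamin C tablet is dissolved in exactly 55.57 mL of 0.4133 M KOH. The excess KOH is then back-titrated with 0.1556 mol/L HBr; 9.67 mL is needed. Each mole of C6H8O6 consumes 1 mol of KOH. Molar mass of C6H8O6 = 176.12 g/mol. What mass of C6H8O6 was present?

Total n(KOH) added = 0.4133 x 0.05557 = 0.02297 mol.
n(HBr) used = 0.1556 x 0.009670 = 0.001505 mol, which equals the excess n(KOH).
So n(KOH) consumed by the sample = 0.02297 - 0.001505 = 0.02146 mol.
n(C6H8O6) = 0.02146 / 1 = 0.02146 mol.
mass = 0.02146 mol x 176.12 g/mol = 3.78 g.

3.78 g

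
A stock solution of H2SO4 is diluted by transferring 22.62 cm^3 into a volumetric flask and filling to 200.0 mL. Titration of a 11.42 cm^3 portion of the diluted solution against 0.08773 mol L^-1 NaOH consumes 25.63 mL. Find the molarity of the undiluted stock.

n(NaOH) = 0.08773 x 0.02563 = 0.002249 mol.
n(H2SO4) in the aliquot = 0.002249 x 1/2 = 0.001124 mol.
[diluted H2SO4] = 0.001124 / 0.01142 = 0.09845 M.
Dilution factor = 200.0/22.62 = 8.842, so [stock] = 0.09845 x 8.842 = 0.870 M.

0.870 M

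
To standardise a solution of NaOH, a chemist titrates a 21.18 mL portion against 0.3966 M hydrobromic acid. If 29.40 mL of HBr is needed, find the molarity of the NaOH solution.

0.551 M

n(HBr) delivered = 0.3966 x 0.02940 = 0.01166 mol.
For a 1:1 reaction, n(NaOH) = 0.01166 mol.
[NaOH] = 0.01166 mol / 0.02118 L = 0.551 M.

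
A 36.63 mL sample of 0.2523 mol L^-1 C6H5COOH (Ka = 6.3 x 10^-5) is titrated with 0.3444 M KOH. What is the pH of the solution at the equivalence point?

n(C6H5COOH) = 0.2523 x 0.03663 = 0.009242 mol; V(KOH) at equivalence = 0.009242/0.3444 = 0.02683 L.
At equivalence all the acid is converted to C6H5COO-; total volume = 0.03663 + 0.02683 = 0.06346 L, so [C6H5COO-] = 0.009242/0.06346 = 0.1456 M.
Kb = Kw/Ka = 1.0e-14 / 6.3 x 10^-5 = 1.59e-10.
[OH^-] = sqrt(Kb x [C6H5COO-]) = sqrt(1.59e-10 x 0.1456) = 4.81e-6 M.
pOH = 5.32, so pH = 14.00 - 5.32 = 8.68.

8.68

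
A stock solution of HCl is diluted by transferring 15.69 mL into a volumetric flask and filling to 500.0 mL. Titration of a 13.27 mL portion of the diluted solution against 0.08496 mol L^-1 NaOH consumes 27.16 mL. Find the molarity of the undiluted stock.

n(NaOH) = 0.08496 x 0.02716 = 0.002308 mol.
n(HCl) in the aliquot = 0.002308 mol.
[diluted HCl] = 0.002308 / 0.01327 = 0.1739 M.
Dilution factor = 500.0/15.69 = 31.87, so [stock] = 0.1739 x 31.87 = 5.54 M.

5.54 M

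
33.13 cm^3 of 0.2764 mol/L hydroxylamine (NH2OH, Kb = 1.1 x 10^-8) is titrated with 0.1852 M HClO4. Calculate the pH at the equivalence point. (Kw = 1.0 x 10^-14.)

3.50

n(NH2OH) = 0.2764 x 0.03313 = 0.009157 mol; V(HClO4) at equivalence = 0.009157/0.1852 = 0.04944 L.
At equivalence the base is fully converted to NH3OH+; total volume = 0.08257 L, so [NH3OH+] = 0.009157/0.08257 = 0.1109 M.
Ka(NH3OH+) = Kw/Kb = 1.0e-14 / 1.1 x 10^-8 = 9.09e-7.
[H^+] = sqrt(Ka x [NH3OH+]) = sqrt(9.09e-7 x 0.1109) = 0.000318 M.
pH = -log(0.000318) = 3.50.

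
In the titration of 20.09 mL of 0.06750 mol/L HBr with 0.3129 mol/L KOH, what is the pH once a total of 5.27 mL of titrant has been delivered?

n(acid) = 0.06750 x 0.02009 = 0.001356 mol; n(KOH) added = 0.3129 x 0.005270 = 0.001649 mol.
Base is in excess by 0.001649 - 0.001356 = 0.0002929 mol in a total volume of 0.02536 L.
[OH^-] = 0.0002929/0.02536 = 0.01155 M, so pOH = 1.94 and pH = 14.00 - 1.94 = 12.06.

12.06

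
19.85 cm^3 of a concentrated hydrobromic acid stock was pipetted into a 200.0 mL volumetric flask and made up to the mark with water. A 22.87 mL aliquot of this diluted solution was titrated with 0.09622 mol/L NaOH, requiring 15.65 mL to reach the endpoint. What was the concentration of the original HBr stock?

n(NaOH) = 0.09622 x 0.01565 = 0.001506 mol.
n(HBr) in the aliquot = 0.001506 mol.
[diluted HBr] = 0.001506 / 0.02287 = 0.06584 M.
Dilution factor = 200.0/19.85 = 10.08, so [stock] = 0.06584 x 10.08 = 0.663 M.

0.663 M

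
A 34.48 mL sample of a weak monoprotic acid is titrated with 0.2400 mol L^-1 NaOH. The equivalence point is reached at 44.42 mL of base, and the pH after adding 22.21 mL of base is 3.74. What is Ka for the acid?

1.8 x 10^-4

22.21 mL is half of the equivalence volume, so this is the half-equivalence point where [HA] = [A^-].
At half-equivalence pH = pKa, so pKa = 3.74.
Ka = 10^(-3.74) = 1.8 x 10^-4.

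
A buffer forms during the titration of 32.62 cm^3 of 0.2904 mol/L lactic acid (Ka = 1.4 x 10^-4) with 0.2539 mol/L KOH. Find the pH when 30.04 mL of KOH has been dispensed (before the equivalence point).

4.47

Initial n(HC3H5O3) = 0.2904 x 0.03262 = 0.009473 mol.
n(KOH) added = 0.2539 x 0.03004 = 0.007627 mol, converting that many moles of HC3H5O3 to C3H5O3-.
Remaining n(HC3H5O3) = 0.001846 mol; n(C3H5O3-) = 0.007627 mol.
By Henderson-Hasselbalch, pH = pKa + log([A^-]/[HA]) = 3.85 + log(0.007627/0.001846) = 3.85 + (+0.62) = 4.47.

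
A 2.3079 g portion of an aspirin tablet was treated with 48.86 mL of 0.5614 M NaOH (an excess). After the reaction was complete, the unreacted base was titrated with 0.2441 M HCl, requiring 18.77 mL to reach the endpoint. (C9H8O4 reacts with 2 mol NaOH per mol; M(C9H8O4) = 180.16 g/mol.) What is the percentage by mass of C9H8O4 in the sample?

89.2%

Total n(NaOH) added = 0.5614 x 0.04886 = 0.02743 mol.
n(HCl) used = 0.2441 x 0.01877 = 0.004582 mol, which equals the excess n(NaOH).
So n(NaOH) consumed by the sample = 0.02743 - 0.004582 = 0.02285 mol.
n(C9H8O4) = 0.02285 / 2 = 0.01142 mol.
mass C9H8O4 = 0.01142 x 180.16 = 2.058 g, so %C9H8O4 = 2.058/2.3079 x 100 = 89.2%.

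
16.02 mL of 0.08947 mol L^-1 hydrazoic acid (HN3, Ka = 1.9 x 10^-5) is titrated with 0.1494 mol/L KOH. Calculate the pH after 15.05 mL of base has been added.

12.42

n(acid) = 0.08947 x 0.01602 = 0.001433 mol; n(KOH) added = 0.1494 x 0.01505 = 0.002248 mol.
Base is in excess by 0.002248 - 0.001433 = 0.0008152 mol in a total volume of 0.03107 L.
[OH^-] = 0.0008152/0.03107 = 0.02624 M, so pOH = 1.58 and pH = 14.00 - 1.58 = 12.42.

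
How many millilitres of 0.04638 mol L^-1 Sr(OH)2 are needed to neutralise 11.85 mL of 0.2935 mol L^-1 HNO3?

n(HNO3) = 0.2935 mol/L x 0.01185 L = 0.003478 mol.
The neutralisation is 2 HNO3 : 1 Sr(OH)2, so n(Sr(OH)2) = 0.003478 x 1/2 = 0.001739 mol.
V(Sr(OH)2) = 0.001739 / 0.04638 = 0.03749 L = 37.5 mL.

37.5 mL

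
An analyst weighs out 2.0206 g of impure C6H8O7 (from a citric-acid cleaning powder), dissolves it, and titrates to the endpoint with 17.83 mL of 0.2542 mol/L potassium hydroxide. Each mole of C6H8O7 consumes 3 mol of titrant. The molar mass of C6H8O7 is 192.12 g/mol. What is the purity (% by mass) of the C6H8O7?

n(KOH) = 0.2542 x 0.01783 = 0.004532 mol.
n(C6H8O7) = 0.004532 / 3 = 0.001511 mol.
mass of C6H8O7 = 0.001511 x 192.12 = 0.2903 g.
% purity = 0.2903 / 2.0206 x 100 = 14.4%.

14.4%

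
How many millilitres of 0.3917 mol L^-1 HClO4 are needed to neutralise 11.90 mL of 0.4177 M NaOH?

12.7 mL

n(NaOH) = 0.4177 mol/L x 0.01190 L = 0.004971 mol.
At equivalence n(HClO4) = n(NaOH) = 0.004971 mol.
V(HClO4) = 0.004971 / 0.3917 = 0.01269 L = 12.7 mL.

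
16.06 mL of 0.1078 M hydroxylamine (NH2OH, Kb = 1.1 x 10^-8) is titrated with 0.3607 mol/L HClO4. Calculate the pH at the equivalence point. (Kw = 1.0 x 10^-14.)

n(NH2OH) = 0.1078 x 0.01606 = 0.001731 mol; V(HClO4) at equivalence = 0.001731/0.3607 = 0.004800 L.
At equivalence the base is fully converted to NH3OH+; total volume = 0.02086 L, so [NH3OH+] = 0.001731/0.02086 = 0.08300 M.
Ka(NH3OH+) = Kw/Kb = 1.0e-14 / 1.1 x 10^-8 = 9.09e-7.
[H^+] = sqrt(Ka x [NH3OH+]) = sqrt(9.09e-7 x 0.08300) = 0.000275 M.
pH = -log(0.000275) = 3.56.

3.56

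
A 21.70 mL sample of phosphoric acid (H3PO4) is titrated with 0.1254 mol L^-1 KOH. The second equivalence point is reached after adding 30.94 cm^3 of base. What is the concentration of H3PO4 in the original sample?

n(KOH) = 0.1254 x 0.03094 = 0.003880 mol.
At the second equivalence point, 2 mol OH^- react per mol H3PO4, so n(H3PO4) = 0.003880 / 2 = 0.001940 mol.
[H3PO4] = 0.001940 / 0.02170 L = 0.0894 M.

0.0894 M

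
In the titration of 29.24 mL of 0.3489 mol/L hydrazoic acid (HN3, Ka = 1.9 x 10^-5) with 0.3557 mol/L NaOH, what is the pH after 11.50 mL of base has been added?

Initial n(HN3) = 0.3489 x 0.02924 = 0.01020 mol.
n(NaOH) added = 0.3557 x 0.01150 = 0.004091 mol, converting that many moles of HN3 to N3-.
Remaining n(HN3) = 0.006111 mol; n(N3-) = 0.004091 mol.
By Henderson-Hasselbalch, pH = pKa + log([A^-]/[HA]) = 4.72 + log(0.004091/0.006111) = 4.72 + (-0.17) = 4.55.

4.55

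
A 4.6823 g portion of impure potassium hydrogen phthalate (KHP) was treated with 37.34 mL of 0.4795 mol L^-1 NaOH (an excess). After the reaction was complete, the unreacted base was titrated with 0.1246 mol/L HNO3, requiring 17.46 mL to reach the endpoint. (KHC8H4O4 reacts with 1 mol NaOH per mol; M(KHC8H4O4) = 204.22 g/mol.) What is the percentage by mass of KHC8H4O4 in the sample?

Total n(NaOH) added = 0.4795 x 0.03734 = 0.01790 mol.
n(HNO3) used = 0.1246 x 0.01746 = 0.002176 mol, which equals the excess n(NaOH).
So n(NaOH) consumed by the sample = 0.01790 - 0.002176 = 0.01573 mol.
n(KHC8H4O4) = 0.01573 / 1 = 0.01573 mol.
mass KHC8H4O4 = 0.01573 x 204.22 = 3.212 g, so %KHC8H4O4 = 3.212/4.6823 x 100 = 68.6%.

68.6%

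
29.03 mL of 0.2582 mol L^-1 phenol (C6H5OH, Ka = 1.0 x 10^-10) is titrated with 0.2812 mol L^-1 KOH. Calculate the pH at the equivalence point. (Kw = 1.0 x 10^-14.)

n(C6H5OH) = 0.2582 x 0.02903 = 0.007496 mol; V(KOH) at equivalence = 0.007496/0.2812 = 0.02666 L.
At equivalence all the acid is converted to C6H5O-; total volume = 0.02903 + 0.02666 = 0.05569 L, so [C6H5O-] = 0.007496/0.05569 = 0.1346 M.
Kb = Kw/Ka = 1.0e-14 / 1.0 x 10^-10 = 0.000100.
[OH^-] = sqrt(Kb x [C6H5O-]) = sqrt(0.000100 x 0.1346) = 0.00367 M.
pOH = 2.44, so pH = 14.00 - 2.44 = 11.56.

11.56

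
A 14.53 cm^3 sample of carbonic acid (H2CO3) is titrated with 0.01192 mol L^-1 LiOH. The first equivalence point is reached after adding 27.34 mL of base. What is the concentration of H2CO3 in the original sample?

0.0224 M

n(LiOH) = 0.01192 x 0.02734 = 0.0003259 mol.
At the first equivalence point, 1 mol OH^- react per mol H2CO3, so n(H2CO3) = 0.0003259 / 1 = 0.0003259 mol.
[H2CO3] = 0.0003259 / 0.01453 L = 0.0224 M.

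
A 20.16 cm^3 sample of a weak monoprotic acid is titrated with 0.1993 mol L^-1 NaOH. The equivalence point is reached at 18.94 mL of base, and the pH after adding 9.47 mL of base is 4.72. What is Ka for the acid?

1.9 x 10^-5

9.47 mL is half of the equivalence volume, so this is the half-equivalence point where [HA] = [A^-].
At half-equivalence pH = pKa, so pKa = 4.72.
Ka = 10^(-4.72) = 1.9 x 10^-5.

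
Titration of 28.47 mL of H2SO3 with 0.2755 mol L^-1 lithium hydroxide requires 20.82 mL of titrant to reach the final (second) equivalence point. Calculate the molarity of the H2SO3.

n(LiOH) = 0.2755 x 0.02082 = 0.005736 mol.
At the final (second) equivalence point, 2 mol OH^- react per mol H2SO3, so n(H2SO3) = 0.005736 / 2 = 0.002868 mol.
[H2SO3] = 0.002868 / 0.02847 L = 0.101 M.

0.101 M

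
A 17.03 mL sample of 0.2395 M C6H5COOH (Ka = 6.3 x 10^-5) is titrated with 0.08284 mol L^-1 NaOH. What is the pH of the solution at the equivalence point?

n(C6H5COOH) = 0.2395 x 0.01703 = 0.004079 mol; V(NaOH) at equivalence = 0.004079/0.08284 = 0.04924 L.
At equivalence all the acid is converted to C6H5COO-; total volume = 0.01703 + 0.04924 = 0.06627 L, so [C6H5COO-] = 0.004079/0.06627 = 0.06155 M.
Kb = Kw/Ka = 1.0e-14 / 6.3 x 10^-5 = 1.59e-10.
[OH^-] = sqrt(Kb x [C6H5COO-]) = sqrt(1.59e-10 x 0.06155) = 3.13e-6 M.
pOH = 5.51, so pH = 14.00 - 5.51 = 8.49.

8.49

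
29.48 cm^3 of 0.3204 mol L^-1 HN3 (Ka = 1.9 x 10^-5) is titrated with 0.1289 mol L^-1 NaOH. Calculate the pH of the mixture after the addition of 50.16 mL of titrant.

Initial n(HN3) = 0.3204 x 0.02948 = 0.009445 mol.
n(NaOH) added = 0.1289 x 0.05016 = 0.006466 mol, converting that many moles of HN3 to N3-.
Remaining n(HN3) = 0.002980 mol; n(N3-) = 0.006466 mol.
By Henderson-Hasselbalch, pH = pKa + log([A^-]/[HA]) = 4.72 + log(0.006466/0.002980) = 4.72 + (+0.34) = 5.06.

5.06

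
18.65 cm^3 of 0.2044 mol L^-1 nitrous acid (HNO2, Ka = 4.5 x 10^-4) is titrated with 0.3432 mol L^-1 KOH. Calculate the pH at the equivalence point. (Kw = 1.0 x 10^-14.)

n(HNO2) = 0.2044 x 0.01865 = 0.003812 mol; V(KOH) at equivalence = 0.003812/0.3432 = 0.01111 L.
At equivalence all the acid is converted to NO2-; total volume = 0.01865 + 0.01111 = 0.02976 L, so [NO2-] = 0.003812/0.02976 = 0.1281 M.
Kb = Kw/Ka = 1.0e-14 / 4.5 x 10^-4 = 2.22e-11.
[OH^-] = sqrt(Kb x [NO2-]) = sqrt(2.22e-11 x 0.1281) = 1.69e-6 M.
pOH = 5.77, so pH = 14.00 - 5.77 = 8.23.

8.23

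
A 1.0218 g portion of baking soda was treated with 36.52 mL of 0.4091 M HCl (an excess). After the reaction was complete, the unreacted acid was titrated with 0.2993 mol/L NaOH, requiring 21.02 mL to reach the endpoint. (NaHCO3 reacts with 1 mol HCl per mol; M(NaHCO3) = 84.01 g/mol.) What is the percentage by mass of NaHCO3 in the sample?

71.1%

Total n(HCl) added = 0.4091 x 0.03652 = 0.01494 mol.
n(NaOH) used = 0.2993 x 0.02102 = 0.006291 mol, which equals the excess n(HCl).
So n(HCl) consumed by the sample = 0.01494 - 0.006291 = 0.008649 mol.
n(NaHCO3) = 0.008649 / 1 = 0.008649 mol.
mass NaHCO3 = 0.008649 x 84.01 = 0.7266 g, so %NaHCO3 = 0.7266/1.0218 x 100 = 71.1%.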